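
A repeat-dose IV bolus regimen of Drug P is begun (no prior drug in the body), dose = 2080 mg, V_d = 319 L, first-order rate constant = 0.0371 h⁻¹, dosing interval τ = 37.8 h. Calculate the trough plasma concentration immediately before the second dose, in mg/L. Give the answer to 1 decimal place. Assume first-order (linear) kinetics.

1.6 mg/L

C₀ per dose = Dose / Vd = 2080 / 319 = 6.520 mg/L
Fraction remaining after one interval: r = e^(−kτ) = e^(−0.03710 × 37.8) = 0.2460
Before dose 2, 1 dose has been given (aged 1τ).
C_trough = C₀ × r = 6.520 × 0.2460 = 1.604 mg/L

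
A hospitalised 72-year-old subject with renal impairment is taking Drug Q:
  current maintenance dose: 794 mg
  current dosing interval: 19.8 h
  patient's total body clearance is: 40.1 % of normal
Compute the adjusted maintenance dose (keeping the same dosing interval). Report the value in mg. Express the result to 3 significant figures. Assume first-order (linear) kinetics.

318 mg

To keep the same average steady-state level, dosing rate must scale with clearance.
CL ratio = 40.1 / 100 = 0.4010
New dose (same interval) = 794 × 0.4010 = 318.4 mg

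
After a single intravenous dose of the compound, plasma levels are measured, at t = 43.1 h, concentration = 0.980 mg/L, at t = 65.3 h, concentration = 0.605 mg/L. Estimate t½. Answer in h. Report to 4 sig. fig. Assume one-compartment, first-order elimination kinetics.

31.90 h

k = ln(C₁/C₂) / (t₂ − t₁) = ln(0.980/0.605) / (65.3 − 43.1)
  = 0.4823 / 22.20 = 0.02173 h⁻¹
t½ = ln2 / k = 0.693147 / 0.02173 = 31.90 h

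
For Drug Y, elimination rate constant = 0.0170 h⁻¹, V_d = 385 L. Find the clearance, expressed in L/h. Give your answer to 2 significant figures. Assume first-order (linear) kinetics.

6.5 L/h

CL = k × Vd = 0.0170 × 385 = 6.545 L/h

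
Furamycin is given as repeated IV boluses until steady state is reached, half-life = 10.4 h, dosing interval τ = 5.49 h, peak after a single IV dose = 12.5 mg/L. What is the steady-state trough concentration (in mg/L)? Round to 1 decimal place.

28.3 mg/L

k = ln2 / t½ = 0.693147 / 10.4 = 0.06665 h⁻¹
e^(−kτ) = e^(−0.06665 × 5.49) = 0.6936
Accumulation ratio R = 1 / (1 − e^(−kτ)) = 1 / (1 − 0.6936) = 3.264
Steady-state trough = C₀ × R × e^(−kτ) = 12.5 × 3.264 × 0.6936 = 28.30 mg/L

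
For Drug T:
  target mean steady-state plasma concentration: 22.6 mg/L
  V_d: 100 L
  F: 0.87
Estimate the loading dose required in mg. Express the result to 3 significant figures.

2600 mg

LD = Css × Vd / F = 22.6 × 100 / 0.87 = 2598 mg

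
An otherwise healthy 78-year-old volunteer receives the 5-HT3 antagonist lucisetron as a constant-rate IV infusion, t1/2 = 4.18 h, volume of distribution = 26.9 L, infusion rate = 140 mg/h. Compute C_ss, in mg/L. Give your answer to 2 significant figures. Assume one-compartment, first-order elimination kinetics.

k = ln2 / t½ = 0.693147 / 4.18 = 0.1658 h⁻¹
CL = k × Vd = 0.1658 × 26.9 = 4.460 L/h
At steady state Css = R₀ / CL = 140 / 4.460 = 31.39 mg/L

31 mg/L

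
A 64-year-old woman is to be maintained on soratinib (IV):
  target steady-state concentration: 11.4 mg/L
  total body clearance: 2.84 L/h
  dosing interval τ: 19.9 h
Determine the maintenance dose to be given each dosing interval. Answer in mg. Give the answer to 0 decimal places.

At steady state, Dose/τ = Css × CL.
Dose = Css × CL × τ = 11.4 × 2.840 × 19.9 = 644.3 mg

644 mg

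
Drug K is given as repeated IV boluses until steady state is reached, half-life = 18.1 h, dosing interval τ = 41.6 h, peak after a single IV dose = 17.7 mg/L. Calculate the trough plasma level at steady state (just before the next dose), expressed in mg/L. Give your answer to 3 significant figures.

k = ln2 / t½ = 0.693147 / 18.1 = 0.03830 h⁻¹
e^(−kτ) = e^(−0.03830 × 41.6) = 0.2033
Accumulation ratio R = 1 / (1 − e^(−kτ)) = 1 / (1 − 0.2033) = 1.255
Steady-state trough = C₀ × R × e^(−kτ) = 17.7 × 1.255 × 0.2033 = 4.516 mg/L

4.52 mg/L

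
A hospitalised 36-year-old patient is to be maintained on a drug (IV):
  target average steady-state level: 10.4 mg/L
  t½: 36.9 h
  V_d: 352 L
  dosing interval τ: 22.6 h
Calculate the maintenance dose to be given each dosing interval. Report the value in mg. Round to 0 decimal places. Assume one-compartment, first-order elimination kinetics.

1554 mg

k = ln2 / t½ = 0.693147 / 36.9 = 0.01878 h⁻¹
CL = k × Vd = 0.01878 × 352 = 6.611 L/h
At steady state, Dose/τ = Css × CL.
Dose = Css × CL × τ = 10.4 × 6.611 × 22.6 = 1554 mg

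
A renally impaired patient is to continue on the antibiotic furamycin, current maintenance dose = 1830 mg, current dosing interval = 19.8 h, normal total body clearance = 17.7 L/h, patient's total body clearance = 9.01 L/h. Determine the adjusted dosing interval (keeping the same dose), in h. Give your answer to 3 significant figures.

To keep the same average steady-state level, dosing rate must scale with clearance.
CL ratio = 9.01 / 17.7 = 0.5090
New interval (same dose) = 19.8 / 0.5090 = 38.90 h

38.9 h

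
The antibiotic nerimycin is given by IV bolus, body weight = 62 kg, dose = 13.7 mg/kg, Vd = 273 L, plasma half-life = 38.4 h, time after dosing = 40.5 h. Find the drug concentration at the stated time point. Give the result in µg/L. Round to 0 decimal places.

1498 µg/L

Total dose = 13.7 × 62 = 849.4 mg
C₀ = Dose / Vd = 849.4 / 273 = 3.111 mg/L
k = ln2 / t½ = 0.693147 / 38.4 = 0.01805 h⁻¹
C = C₀ · e^(−k·t) = 3.111 × e^(−0.01805 × 40.5)
  = 3.111 × 0.4814 = 1.498 mg/L
Convert: 1.498 mg/L × 1000 = 1498 µg/L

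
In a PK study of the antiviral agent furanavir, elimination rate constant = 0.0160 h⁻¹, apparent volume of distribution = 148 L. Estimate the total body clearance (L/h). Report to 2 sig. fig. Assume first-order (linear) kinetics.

CL = k × Vd = 0.0160 × 148 = 2.368 L/h

2.4 L/h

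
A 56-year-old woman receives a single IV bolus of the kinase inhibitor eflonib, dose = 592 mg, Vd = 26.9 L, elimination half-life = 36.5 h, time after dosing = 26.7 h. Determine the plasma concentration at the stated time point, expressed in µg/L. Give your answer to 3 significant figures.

13300 µg/L

C₀ = Dose / Vd = 592.0 / 26.9 = 22.01 mg/L
k = ln2 / t½ = 0.693147 / 36.5 = 0.01899 h⁻¹
C = C₀ · e^(−k·t) = 22.01 × e^(−0.01899 × 26.7)
  = 22.01 × 0.6023 = 13.26 mg/L
Convert: 13.26 mg/L × 1000 = 13260 µg/L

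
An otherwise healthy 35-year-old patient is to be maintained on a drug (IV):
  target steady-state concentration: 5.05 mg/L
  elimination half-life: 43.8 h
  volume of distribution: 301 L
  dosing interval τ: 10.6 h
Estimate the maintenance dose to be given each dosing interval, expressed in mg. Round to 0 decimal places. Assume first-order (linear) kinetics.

k = ln2 / t½ = 0.693147 / 43.8 = 0.01583 h⁻¹
CL = k × Vd = 0.01583 × 301 = 4.765 L/h
At steady state, Dose/τ = Css × CL.
Dose = Css × CL × τ = 5.05 × 4.765 × 10.6 = 255.1 mg

255 mg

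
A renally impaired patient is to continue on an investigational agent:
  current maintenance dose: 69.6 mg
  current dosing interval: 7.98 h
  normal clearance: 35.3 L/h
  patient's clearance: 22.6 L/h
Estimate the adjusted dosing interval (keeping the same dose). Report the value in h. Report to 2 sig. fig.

To keep the same average steady-state level, dosing rate must scale with clearance.
CL ratio = 22.6 / 35.3 = 0.6402
New interval (same dose) = 7.98 / 0.6402 = 12.46 h

12 h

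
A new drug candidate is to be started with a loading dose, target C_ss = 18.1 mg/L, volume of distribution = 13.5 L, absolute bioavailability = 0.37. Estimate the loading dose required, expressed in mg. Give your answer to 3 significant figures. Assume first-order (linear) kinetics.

660 mg

LD = Css × Vd / F = 18.1 × 13.5 / 0.37 = 660.4 mg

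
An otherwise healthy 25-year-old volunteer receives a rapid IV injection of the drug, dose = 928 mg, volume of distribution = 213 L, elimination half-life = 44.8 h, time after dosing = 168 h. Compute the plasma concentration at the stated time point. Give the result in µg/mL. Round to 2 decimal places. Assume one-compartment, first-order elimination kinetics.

0.32 µg/mL

C₀ = Dose / Vd = 928.0 / 213 = 4.357 mg/L
k = ln2 / t½ = 0.693147 / 44.8 = 0.01547 h⁻¹
C = C₀ · e^(−k·t) = 4.357 × e^(−0.01547 × 168)
  = 4.357 × 0.07435 = 0.3239 mg/L
(0.3239 mg/L = 0.3239 µg/mL)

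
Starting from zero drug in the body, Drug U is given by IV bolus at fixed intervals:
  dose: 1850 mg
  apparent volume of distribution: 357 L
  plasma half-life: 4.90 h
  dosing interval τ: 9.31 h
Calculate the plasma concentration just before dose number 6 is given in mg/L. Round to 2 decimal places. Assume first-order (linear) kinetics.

1.89 mg/L

C₀ per dose = Dose / Vd = 1850 / 357 = 5.182 mg/L
k = ln2 / t½ = 0.693147 / 4.90 = 0.1415 h⁻¹
Fraction remaining after one interval: r = e^(−kτ) = e^(−0.1415 × 9.31) = 0.2678
Before dose 6, 5 doses have been given (aged 1τ, 2τ, 3τ, 4τ, 5τ).
C_trough = C₀ × (r + r² + … + r^5) = C₀ × r(1−r^5)/(1−r)
        = 5.182 × 0.2678 × (1 − 0.001377) / (1 − 0.2678) = 1.893 mg/L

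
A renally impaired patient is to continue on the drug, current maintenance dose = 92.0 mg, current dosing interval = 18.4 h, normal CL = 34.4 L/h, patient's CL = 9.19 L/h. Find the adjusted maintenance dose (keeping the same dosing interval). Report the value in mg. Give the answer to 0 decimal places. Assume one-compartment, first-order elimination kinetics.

To keep the same average steady-state level, dosing rate must scale with clearance.
CL ratio = 9.19 / 34.4 = 0.2672
New dose (same interval) = 92.0 × 0.2672 = 24.58 mg

25 mg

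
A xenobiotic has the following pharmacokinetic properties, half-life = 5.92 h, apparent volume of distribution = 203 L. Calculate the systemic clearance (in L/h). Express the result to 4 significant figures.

23.77 L/h

k = ln2 / t½ = 0.693147 / 5.92 = 0.1171 h⁻¹
CL = k × Vd = 0.1171 × 203 = 23.77 L/h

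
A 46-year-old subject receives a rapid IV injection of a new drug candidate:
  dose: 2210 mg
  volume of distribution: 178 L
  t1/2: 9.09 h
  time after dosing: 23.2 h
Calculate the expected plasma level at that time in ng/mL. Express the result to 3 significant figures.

C₀ = Dose / Vd = 2210 / 178 = 12.42 mg/L
k = ln2 / t½ = 0.693147 / 9.09 = 0.07625 h⁻¹
C = C₀ · e^(−k·t) = 12.42 × e^(−0.07625 × 23.2)
  = 12.42 × 0.1705 = 2.118 mg/L
Convert: 2.118 mg/L × 1000 = 2118 ng/mL

2120 ng/mL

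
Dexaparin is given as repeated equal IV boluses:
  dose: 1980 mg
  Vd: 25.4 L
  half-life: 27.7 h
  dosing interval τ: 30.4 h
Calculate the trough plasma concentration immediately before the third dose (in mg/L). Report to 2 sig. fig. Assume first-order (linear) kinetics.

C₀ per dose = Dose / Vd = 1980 / 25.4 = 77.95 mg/L
k = ln2 / t½ = 0.693147 / 27.7 = 0.02502 h⁻¹
Fraction remaining after one interval: r = e^(−kτ) = e^(−0.02502 × 30.4) = 0.4674
Before dose 3, 2 doses have been given (aged 1τ, 2τ).
C_trough = C₀ × (r + r²) = 77.95 × (0.4674 + 0.2185) = 53.47 mg/L

53 mg/L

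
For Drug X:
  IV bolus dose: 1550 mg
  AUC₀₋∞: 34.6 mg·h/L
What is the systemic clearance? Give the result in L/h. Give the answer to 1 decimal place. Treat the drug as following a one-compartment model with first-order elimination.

44.8 L/h

CL = Dose / AUC = 1550 / 34.6 = 44.80 L/h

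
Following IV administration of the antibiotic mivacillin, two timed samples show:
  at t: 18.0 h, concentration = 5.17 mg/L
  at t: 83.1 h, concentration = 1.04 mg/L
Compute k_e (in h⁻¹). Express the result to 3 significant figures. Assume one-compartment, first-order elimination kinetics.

k = ln(C₁/C₂) / (t₂ − t₁) = ln(5.17/1.04) / (83.1 − 18.0)
  = 1.604 / 65.10 = 0.02464 h⁻¹

0.0246 h⁻¹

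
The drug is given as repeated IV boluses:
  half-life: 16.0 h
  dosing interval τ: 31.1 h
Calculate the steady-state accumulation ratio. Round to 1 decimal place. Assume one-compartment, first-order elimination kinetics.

k = ln2 / t½ = 0.693147 / 16.0 = 0.04332 h⁻¹
e^(−kτ) = e^(−0.04332 × 31.1) = 0.2600
Accumulation ratio R = 1 / (1 − e^(−kτ)) = 1 / (1 − 0.2600) = 1.351

1.4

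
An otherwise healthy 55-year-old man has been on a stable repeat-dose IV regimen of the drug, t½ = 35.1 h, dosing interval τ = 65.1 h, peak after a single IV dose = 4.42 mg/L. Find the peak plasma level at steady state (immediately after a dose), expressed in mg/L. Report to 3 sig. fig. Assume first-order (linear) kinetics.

k = ln2 / t½ = 0.693147 / 35.1 = 0.01975 h⁻¹
e^(−kτ) = e^(−0.01975 × 65.1) = 0.2765
Accumulation ratio R = 1 / (1 − e^(−kτ)) = 1 / (1 − 0.2765) = 1.382
Steady-state peak = C₀ × R = 4.42 × 1.382 = 6.108 mg/L

6.11 mg/L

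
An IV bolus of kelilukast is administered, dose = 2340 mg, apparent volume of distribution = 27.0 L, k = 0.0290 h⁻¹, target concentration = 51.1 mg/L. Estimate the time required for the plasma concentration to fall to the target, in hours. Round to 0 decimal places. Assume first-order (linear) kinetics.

C₀ = Dose / Vd = 2340 / 27.0 = 86.67 mg/L
t = ln(C₀ / C) / k = ln(86.67 / 51.1) / 0.02900
  = ln(1.696) / 0.02900 = 0.5283 / 0.02900 = 18.22 h

18 h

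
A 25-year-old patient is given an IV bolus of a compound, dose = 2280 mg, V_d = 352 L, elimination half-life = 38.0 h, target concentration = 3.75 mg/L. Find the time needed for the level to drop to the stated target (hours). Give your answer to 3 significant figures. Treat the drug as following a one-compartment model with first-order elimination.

30.0 h

C₀ = Dose / Vd = 2280 / 352 = 6.477 mg/L
k = ln2 / t½ = 0.693147 / 38.0 = 0.01824 h⁻¹
t = ln(C₀ / C) / k = ln(6.477 / 3.75) / 0.01824
  = ln(1.727) / 0.01824 = 0.5464 / 0.01824 = 29.96 h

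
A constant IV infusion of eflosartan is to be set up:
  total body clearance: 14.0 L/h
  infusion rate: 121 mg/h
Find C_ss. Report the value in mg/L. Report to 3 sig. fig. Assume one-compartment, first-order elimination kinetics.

8.64 mg/L

At steady state Css = R₀ / CL = 121 / 14.00 = 8.643 mg/L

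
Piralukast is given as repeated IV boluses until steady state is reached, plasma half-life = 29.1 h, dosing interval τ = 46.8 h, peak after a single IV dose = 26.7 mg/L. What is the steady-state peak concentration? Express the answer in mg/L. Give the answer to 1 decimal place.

39.7 mg/L

k = ln2 / t½ = 0.693147 / 29.1 = 0.02382 h⁻¹
e^(−kτ) = e^(−0.02382 × 46.8) = 0.3280
Accumulation ratio R = 1 / (1 − e^(−kτ)) = 1 / (1 − 0.3280) = 1.488
Steady-state peak = C₀ × R = 26.7 × 1.488 = 39.73 mg/L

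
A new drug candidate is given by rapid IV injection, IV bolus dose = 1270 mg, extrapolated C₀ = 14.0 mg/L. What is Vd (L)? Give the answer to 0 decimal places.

Vd = Dose / C₀ = 1270 / 14.0 = 90.71 L

91 L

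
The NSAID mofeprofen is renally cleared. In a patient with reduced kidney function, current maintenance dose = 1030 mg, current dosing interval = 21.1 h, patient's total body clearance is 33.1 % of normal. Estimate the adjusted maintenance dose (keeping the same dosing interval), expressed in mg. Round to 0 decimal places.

341 mg

To keep the same average steady-state level, dosing rate must scale with clearance.
CL ratio = 33.1 / 100 = 0.3310
New dose (same interval) = 1030 × 0.3310 = 340.9 mg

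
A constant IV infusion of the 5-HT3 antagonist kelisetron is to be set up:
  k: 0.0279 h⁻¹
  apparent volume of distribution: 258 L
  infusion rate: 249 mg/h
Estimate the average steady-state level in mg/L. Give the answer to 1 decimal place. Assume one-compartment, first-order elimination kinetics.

CL = k × Vd = 0.02790 × 258 = 7.198 L/h
At steady state Css = R₀ / CL = 249 / 7.198 = 34.59 mg/L

34.6 mg/L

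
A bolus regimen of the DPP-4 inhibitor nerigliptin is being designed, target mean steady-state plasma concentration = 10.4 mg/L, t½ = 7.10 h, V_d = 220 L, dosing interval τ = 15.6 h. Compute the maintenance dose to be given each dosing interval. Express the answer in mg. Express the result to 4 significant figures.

k = ln2 / t½ = 0.693147 / 7.10 = 0.09763 h⁻¹
CL = k × Vd = 0.09763 × 220 = 21.48 L/h
At steady state, Dose/τ = Css × CL.
Dose = Css × CL × τ = 10.4 × 21.48 × 15.6 = 3485 mg

3485 mg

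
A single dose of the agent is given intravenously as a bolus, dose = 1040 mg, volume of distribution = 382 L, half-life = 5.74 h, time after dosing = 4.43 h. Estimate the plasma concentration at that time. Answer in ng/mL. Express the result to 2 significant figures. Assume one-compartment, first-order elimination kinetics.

C₀ = Dose / Vd = 1040 / 382 = 2.723 mg/L
k = ln2 / t½ = 0.693147 / 5.74 = 0.1208 h⁻¹
C = C₀ · e^(−k·t) = 2.723 × e^(−0.1208 × 4.43)
  = 2.723 × 0.5856 = 1.595 mg/L
Convert: 1.595 mg/L × 1000 = 1595 ng/mL

1600 ng/mL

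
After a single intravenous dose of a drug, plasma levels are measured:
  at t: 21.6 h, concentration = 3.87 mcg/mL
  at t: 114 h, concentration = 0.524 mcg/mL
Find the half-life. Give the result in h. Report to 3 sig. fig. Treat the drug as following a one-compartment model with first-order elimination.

32.0 h

k = ln(C₁/C₂) / (t₂ − t₁) = ln(3.87/0.524) / (114 − 21.6)
  = 2.000 / 92.40 = 0.02165 h⁻¹
t½ = ln2 / k = 0.693147 / 0.02165 = 32.02 h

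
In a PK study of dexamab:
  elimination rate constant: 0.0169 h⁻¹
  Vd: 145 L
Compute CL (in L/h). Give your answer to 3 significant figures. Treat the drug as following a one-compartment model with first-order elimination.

2.45 L/h

CL = k × Vd = 0.0169 × 145 = 2.451 L/h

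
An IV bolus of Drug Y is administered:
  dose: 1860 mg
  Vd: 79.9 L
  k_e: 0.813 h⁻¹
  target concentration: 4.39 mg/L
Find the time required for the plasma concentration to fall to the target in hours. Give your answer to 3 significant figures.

C₀ = Dose / Vd = 1860 / 79.9 = 23.28 mg/L
t = ln(C₀ / C) / k = ln(23.28 / 4.39) / 0.8130
  = ln(5.303) / 0.8130 = 1.668 / 0.8130 = 2.052 h

2.05 h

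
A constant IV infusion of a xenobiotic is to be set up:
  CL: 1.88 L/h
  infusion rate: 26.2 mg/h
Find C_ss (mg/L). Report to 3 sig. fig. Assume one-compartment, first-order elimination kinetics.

13.9 mg/L

At steady state Css = R₀ / CL = 26.2 / 1.880 = 13.94 mg/L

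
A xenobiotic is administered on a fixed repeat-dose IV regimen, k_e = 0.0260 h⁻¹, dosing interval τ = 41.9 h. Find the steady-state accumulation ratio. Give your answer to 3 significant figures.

e^(−kτ) = e^(−0.02600 × 41.9) = 0.3364
Accumulation ratio R = 1 / (1 − e^(−kτ)) = 1 / (1 − 0.3364) = 1.507

1.51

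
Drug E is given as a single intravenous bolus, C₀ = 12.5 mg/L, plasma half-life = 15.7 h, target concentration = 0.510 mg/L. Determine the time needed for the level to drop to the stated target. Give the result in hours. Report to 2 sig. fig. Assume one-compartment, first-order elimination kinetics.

72 h

k = ln2 / t½ = 0.693147 / 15.7 = 0.04415 h⁻¹
t = ln(C₀ / C) / k = ln(12.50 / 0.510) / 0.04415
  = ln(24.51) / 0.04415 = 3.199 / 0.04415 = 72.46 h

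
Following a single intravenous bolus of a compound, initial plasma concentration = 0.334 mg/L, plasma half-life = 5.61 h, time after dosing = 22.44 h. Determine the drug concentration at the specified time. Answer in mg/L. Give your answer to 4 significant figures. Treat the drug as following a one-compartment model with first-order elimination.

0.02088 mg/L

k = ln2 / t½ = 0.693147 / 5.61 = 0.1236 h⁻¹
t / t½ = 22.44 / 5.61 = 4 half-lives
C = C₀ × (1/2)^4 = 0.3340 × 0.06250 = 0.02088 mg/L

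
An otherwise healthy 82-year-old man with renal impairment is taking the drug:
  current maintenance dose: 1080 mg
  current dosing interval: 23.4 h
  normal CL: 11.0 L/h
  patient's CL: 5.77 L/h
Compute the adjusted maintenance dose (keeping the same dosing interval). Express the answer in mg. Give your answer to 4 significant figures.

566.5 mg

To keep the same average steady-state level, dosing rate must scale with clearance.
CL ratio = 5.77 / 11.0 = 0.5245
New dose (same interval) = 1080 × 0.5245 = 566.5 mg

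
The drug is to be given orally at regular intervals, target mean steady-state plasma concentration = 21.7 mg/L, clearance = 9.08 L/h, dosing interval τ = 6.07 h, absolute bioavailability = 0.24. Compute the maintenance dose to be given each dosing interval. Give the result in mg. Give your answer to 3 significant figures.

At steady state, F × (Dose/τ) = Css × CL.
Dose = Css × CL × τ / F = 21.7 × 9.080 × 6.07 / 0.24 = 4983 mg

4980 mg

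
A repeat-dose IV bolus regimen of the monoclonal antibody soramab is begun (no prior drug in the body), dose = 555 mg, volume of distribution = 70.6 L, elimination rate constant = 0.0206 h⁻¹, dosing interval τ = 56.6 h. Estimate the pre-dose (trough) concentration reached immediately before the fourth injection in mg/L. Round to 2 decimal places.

3.45 mg/L

C₀ per dose = Dose / Vd = 555 / 70.6 = 7.861 mg/L
Fraction remaining after one interval: r = e^(−kτ) = e^(−0.02060 × 56.6) = 0.3116
Before dose 4, 3 doses have been given (aged 1τ, 2τ, 3τ).
C_trough = C₀ × (r + r² + … + r^3) = C₀ × r(1−r^3)/(1−r)
        = 7.861 × 0.3116 × (1 − 0.03025) / (1 − 0.3116) = 3.451 mg/L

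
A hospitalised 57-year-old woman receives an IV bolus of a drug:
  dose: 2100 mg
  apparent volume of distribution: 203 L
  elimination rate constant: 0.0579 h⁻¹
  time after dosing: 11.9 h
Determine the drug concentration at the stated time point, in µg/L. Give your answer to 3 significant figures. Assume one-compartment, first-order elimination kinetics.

C₀ = Dose / Vd = 2100 / 203 = 10.34 mg/L
C = C₀ · e^(−k·t) = 10.34 × e^(−0.05790 × 11.9)
  = 10.34 × 0.5021 = 5.192 mg/L
Convert: 5.192 mg/L × 1000 = 5192 µg/L

5190 µg/L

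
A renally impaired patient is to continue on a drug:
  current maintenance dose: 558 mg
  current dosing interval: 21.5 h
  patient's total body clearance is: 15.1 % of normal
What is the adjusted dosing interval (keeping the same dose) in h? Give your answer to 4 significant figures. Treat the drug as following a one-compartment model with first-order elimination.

To keep the same average steady-state level, dosing rate must scale with clearance.
CL ratio = 15.1 / 100 = 0.1510
New interval (same dose) = 21.5 / 0.1510 = 142.4 h

142.4 h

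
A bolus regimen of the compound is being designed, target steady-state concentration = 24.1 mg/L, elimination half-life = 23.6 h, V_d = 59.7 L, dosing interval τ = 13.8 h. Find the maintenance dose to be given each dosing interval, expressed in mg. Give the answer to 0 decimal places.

k = ln2 / t½ = 0.693147 / 23.6 = 0.02937 h⁻¹
CL = k × Vd = 0.02937 × 59.7 = 1.753 L/h
At steady state, Dose/τ = Css × CL.
Dose = Css × CL × τ = 24.1 × 1.753 × 13.8 = 583.0 mg

583 mg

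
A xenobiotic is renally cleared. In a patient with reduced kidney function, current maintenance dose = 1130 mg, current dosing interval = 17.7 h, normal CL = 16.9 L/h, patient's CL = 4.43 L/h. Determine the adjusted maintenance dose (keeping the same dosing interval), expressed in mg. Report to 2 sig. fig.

300 mg

To keep the same average steady-state level, dosing rate must scale with clearance.
CL ratio = 4.43 / 16.9 = 0.2621
New dose (same interval) = 1130 × 0.2621 = 296.2 mg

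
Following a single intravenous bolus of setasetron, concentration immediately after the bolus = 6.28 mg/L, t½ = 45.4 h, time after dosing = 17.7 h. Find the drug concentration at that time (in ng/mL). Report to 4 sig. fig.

k = ln2 / t½ = 0.693147 / 45.4 = 0.01527 h⁻¹
C = C₀ · e^(−k·t) = 6.280 × e^(−0.01527 × 17.7)
  = 6.280 × 0.7632 = 4.793 mg/L
Convert: 4.793 mg/L × 1000 = 4793 ng/mL

4793 ng/mL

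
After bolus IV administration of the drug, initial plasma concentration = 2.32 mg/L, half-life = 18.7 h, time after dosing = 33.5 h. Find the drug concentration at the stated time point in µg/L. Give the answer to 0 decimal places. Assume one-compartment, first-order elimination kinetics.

k = ln2 / t½ = 0.693147 / 18.7 = 0.03707 h⁻¹
C = C₀ · e^(−k·t) = 2.320 × e^(−0.03707 × 33.5)
  = 2.320 × 0.2889 = 0.6702 mg/L
Convert: 0.6702 mg/L × 1000 = 670.2 µg/L

670 µg/L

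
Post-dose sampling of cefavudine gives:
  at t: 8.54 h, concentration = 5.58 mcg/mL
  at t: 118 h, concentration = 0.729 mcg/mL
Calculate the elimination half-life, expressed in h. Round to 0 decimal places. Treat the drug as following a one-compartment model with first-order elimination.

k = ln(C₁/C₂) / (t₂ − t₁) = ln(5.58/0.729) / (118 − 8.54)
  = 2.035 / 109.5 = 0.01858 h⁻¹
t½ = ln2 / k = 0.693147 / 0.01858 = 37.31 h

37 h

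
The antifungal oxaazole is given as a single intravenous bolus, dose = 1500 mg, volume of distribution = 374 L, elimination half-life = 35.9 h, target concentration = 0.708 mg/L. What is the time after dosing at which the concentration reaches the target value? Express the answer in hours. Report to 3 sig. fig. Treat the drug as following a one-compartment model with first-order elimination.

89.8 h

C₀ = Dose / Vd = 1500 / 374 = 4.011 mg/L
k = ln2 / t½ = 0.693147 / 35.9 = 0.01931 h⁻¹
t = ln(C₀ / C) / k = ln(4.011 / 0.708) / 0.01931
  = ln(5.665) / 0.01931 = 1.734 / 0.01931 = 89.80 h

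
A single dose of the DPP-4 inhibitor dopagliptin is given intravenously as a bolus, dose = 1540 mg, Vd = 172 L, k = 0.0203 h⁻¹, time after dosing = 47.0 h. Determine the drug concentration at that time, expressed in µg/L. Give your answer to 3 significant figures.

3450 µg/L

C₀ = Dose / Vd = 1540 / 172 = 8.953 mg/L
C = C₀ · e^(−k·t) = 8.953 × e^(−0.02030 × 47.0)
  = 8.953 × 0.3852 = 3.449 mg/L
Convert: 3.449 mg/L × 1000 = 3449 µg/L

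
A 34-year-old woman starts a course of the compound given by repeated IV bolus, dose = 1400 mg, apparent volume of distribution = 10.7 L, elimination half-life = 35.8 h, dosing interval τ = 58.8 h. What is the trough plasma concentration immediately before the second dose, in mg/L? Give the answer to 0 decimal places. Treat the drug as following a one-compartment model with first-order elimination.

42 mg/L

C₀ per dose = Dose / Vd = 1400 / 10.7 = 130.8 mg/L
k = ln2 / t½ = 0.693147 / 35.8 = 0.01936 h⁻¹
Fraction remaining after one interval: r = e^(−kτ) = e^(−0.01936 × 58.8) = 0.3203
Before dose 2, 1 dose has been given (aged 1τ).
C_trough = C₀ × r = 130.8 × 0.3203 = 41.90 mg/L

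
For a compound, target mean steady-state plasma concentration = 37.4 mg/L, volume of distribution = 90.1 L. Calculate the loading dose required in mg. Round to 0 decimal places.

LD = Css × Vd = 37.4 × 90.1 = 3370 mg

3370 mg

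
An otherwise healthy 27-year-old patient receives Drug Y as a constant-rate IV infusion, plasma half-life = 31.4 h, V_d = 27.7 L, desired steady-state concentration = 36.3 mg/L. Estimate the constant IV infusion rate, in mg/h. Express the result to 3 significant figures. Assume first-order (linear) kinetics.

22.2 mg/h

k = ln2 / t½ = 0.693147 / 31.4 = 0.02207 h⁻¹
CL = k × Vd = 0.02207 × 27.7 = 0.6113 L/h
At steady state, infusion rate R₀ = Css × CL = 36.3 × 0.6113 = 22.19 mg/h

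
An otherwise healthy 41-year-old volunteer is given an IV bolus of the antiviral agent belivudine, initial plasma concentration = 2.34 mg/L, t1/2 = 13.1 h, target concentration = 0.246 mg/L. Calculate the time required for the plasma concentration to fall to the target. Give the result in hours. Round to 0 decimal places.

k = ln2 / t½ = 0.693147 / 13.1 = 0.05291 h⁻¹
t = ln(C₀ / C) / k = ln(2.340 / 0.246) / 0.05291
  = ln(9.512) / 0.05291 = 2.253 / 0.05291 = 42.58 h

43 h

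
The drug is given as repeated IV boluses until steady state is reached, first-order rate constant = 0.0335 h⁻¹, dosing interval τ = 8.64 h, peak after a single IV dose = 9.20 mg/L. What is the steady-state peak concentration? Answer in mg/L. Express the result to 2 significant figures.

37 mg/L

e^(−kτ) = e^(−0.03350 × 8.64) = 0.7487
Accumulation ratio R = 1 / (1 − e^(−kτ)) = 1 / (1 − 0.7487) = 3.979
Steady-state peak = C₀ × R = 9.20 × 3.979 = 36.61 mg/L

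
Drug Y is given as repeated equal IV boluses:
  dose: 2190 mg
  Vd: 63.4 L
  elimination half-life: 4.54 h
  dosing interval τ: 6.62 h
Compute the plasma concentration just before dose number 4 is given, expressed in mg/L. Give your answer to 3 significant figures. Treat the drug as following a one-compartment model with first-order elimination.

18.8 mg/L

C₀ per dose = Dose / Vd = 2190 / 63.4 = 34.54 mg/L
k = ln2 / t½ = 0.693147 / 4.54 = 0.1527 h⁻¹
Fraction remaining after one interval: r = e^(−kτ) = e^(−0.1527 × 6.62) = 0.3639
Before dose 4, 3 doses have been given (aged 1τ, 2τ, 3τ).
C_trough = C₀ × (r + r² + … + r^3) = C₀ × r(1−r^3)/(1−r)
        = 34.54 × 0.3639 × (1 − 0.04819) / (1 − 0.3639) = 18.81 mg/L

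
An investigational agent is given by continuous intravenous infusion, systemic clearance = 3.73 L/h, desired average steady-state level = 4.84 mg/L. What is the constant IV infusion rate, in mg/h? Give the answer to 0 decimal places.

At steady state, infusion rate R₀ = Css × CL = 4.84 × 3.730 = 18.05 mg/h

18 mg/h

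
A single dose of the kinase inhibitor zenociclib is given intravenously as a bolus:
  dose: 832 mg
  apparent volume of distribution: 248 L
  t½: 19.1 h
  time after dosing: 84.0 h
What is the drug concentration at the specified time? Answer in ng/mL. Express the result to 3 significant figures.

159 ng/mL

C₀ = Dose / Vd = 832.0 / 248 = 3.355 mg/L
k = ln2 / t½ = 0.693147 / 19.1 = 0.03629 h⁻¹
C = C₀ · e^(−k·t) = 3.355 × e^(−0.03629 × 84.0)
  = 3.355 × 0.04744 = 0.1592 mg/L
Convert: 0.1592 mg/L × 1000 = 159.2 ng/mL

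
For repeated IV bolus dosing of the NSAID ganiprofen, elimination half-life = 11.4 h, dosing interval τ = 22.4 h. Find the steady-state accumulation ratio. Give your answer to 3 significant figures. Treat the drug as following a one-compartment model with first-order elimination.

1.34

k = ln2 / t½ = 0.693147 / 11.4 = 0.06080 h⁻¹
e^(−kτ) = e^(−0.06080 × 22.4) = 0.2562
Accumulation ratio R = 1 / (1 − e^(−kτ)) = 1 / (1 − 0.2562) = 1.344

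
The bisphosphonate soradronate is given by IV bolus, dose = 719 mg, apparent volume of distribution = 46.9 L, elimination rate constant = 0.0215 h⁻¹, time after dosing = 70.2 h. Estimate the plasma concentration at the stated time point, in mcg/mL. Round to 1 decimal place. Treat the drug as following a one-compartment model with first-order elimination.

3.4 mcg/mL

C₀ = Dose / Vd = 719.0 / 46.9 = 15.33 mg/L
C = C₀ · e^(−k·t) = 15.33 × e^(−0.02150 × 70.2)
  = 15.33 × 0.2211 = 3.389 mg/L
(3.389 mg/L = 3.389 mcg/mL)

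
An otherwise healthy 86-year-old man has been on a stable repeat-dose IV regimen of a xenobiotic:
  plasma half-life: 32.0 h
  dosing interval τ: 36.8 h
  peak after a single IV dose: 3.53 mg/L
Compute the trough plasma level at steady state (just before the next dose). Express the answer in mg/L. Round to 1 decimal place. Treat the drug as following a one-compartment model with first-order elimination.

k = ln2 / t½ = 0.693147 / 32.0 = 0.02166 h⁻¹
e^(−kτ) = e^(−0.02166 × 36.8) = 0.4506
Accumulation ratio R = 1 / (1 − e^(−kτ)) = 1 / (1 − 0.4506) = 1.820
Steady-state trough = C₀ × R × e^(−kτ) = 3.53 × 1.820 × 0.4506 = 2.895 mg/L

2.9 mg/L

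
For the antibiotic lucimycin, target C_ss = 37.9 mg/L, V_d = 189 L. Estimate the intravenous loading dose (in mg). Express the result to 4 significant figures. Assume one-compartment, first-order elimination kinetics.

LD = Css × Vd = 37.9 × 189 = 7163 mg

7163 mg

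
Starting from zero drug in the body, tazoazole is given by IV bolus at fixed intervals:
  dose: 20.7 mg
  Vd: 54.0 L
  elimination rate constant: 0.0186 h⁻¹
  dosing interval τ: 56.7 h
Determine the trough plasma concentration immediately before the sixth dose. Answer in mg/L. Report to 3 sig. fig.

0.204 mg/L

C₀ per dose = Dose / Vd = 20.7 / 54.0 = 0.3833 mg/L
Fraction remaining after one interval: r = e^(−kτ) = e^(−0.01860 × 56.7) = 0.3483
Before dose 6, 5 doses have been given (aged 1τ, 2τ, 3τ, 4τ, 5τ).
C_trough = C₀ × (r + r² + … + r^5) = C₀ × r(1−r^5)/(1−r)
        = 0.3833 × 0.3483 × (1 − 0.005126) / (1 − 0.3483) = 0.2038 mg/L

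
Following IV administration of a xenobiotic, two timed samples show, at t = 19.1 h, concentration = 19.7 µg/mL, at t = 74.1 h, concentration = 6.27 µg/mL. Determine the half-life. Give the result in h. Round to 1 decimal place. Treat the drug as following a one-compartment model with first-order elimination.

33.3 h

k = ln(C₁/C₂) / (t₂ − t₁) = ln(19.7/6.27) / (74.1 − 19.1)
  = 1.145 / 55.00 = 0.02082 h⁻¹
t½ = ln2 / k = 0.693147 / 0.02082 = 33.29 h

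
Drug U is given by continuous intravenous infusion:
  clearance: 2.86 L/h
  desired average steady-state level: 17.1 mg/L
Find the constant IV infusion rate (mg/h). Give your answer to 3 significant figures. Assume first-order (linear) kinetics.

At steady state, infusion rate R₀ = Css × CL = 17.1 × 2.860 = 48.91 mg/h

48.9 mg/h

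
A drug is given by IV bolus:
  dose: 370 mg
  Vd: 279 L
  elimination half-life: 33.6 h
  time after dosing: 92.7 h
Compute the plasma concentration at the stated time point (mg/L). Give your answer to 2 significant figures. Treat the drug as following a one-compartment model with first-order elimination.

C₀ = Dose / Vd = 370.0 / 279 = 1.326 mg/L
k = ln2 / t½ = 0.693147 / 33.6 = 0.02063 h⁻¹
C = C₀ · e^(−k·t) = 1.326 × e^(−0.02063 × 92.7)
  = 1.326 × 0.1477 = 0.1959 mg/L

0.20 mg/L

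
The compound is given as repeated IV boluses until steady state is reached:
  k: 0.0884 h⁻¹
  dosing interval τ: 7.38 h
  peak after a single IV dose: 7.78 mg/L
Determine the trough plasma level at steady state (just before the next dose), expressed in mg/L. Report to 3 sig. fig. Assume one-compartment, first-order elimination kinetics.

e^(−kτ) = e^(−0.08840 × 7.38) = 0.5208
Accumulation ratio R = 1 / (1 − e^(−kτ)) = 1 / (1 − 0.5208) = 2.087
Steady-state trough = C₀ × R × e^(−kτ) = 7.78 × 2.087 × 0.5208 = 8.456 mg/L

8.46 mg/L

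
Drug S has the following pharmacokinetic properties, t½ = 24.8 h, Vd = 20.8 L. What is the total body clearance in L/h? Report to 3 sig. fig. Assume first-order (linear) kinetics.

0.581 L/h

k = ln2 / t½ = 0.693147 / 24.8 = 0.02795 h⁻¹
CL = k × Vd = 0.02795 × 20.8 = 0.5814 L/h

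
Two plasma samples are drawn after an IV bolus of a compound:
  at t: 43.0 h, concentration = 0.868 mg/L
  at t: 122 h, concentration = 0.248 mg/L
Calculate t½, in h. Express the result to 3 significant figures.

43.7 h

k = ln(C₁/C₂) / (t₂ − t₁) = ln(0.868/0.248) / (122 − 43.0)
  = 1.253 / 79.00 = 0.01586 h⁻¹
t½ = ln2 / k = 0.693147 / 0.01586 = 43.70 h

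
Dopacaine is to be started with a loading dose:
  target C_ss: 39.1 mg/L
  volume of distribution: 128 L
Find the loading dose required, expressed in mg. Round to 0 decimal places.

LD = Css × Vd = 39.1 × 128 = 5005 mg

5005 mg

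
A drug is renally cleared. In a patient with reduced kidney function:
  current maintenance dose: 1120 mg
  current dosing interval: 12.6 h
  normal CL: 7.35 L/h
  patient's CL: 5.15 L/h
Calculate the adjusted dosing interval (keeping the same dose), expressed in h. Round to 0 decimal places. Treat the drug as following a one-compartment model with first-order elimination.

18 h

To keep the same average steady-state level, dosing rate must scale with clearance.
CL ratio = 5.15 / 7.35 = 0.7007
New interval (same dose) = 12.6 / 0.7007 = 17.98 h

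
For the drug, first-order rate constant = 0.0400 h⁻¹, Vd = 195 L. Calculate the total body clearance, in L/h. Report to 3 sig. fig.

7.80 L/h

CL = k × Vd = 0.0400 × 195 = 7.800 L/h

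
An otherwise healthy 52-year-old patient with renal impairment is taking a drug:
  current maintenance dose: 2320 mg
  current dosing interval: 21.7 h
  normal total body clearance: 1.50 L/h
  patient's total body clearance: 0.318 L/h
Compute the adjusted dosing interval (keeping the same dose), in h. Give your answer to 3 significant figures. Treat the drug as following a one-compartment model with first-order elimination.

102 h

To keep the same average steady-state level, dosing rate must scale with clearance.
CL ratio = 0.318 / 1.50 = 0.2120
New interval (same dose) = 21.7 / 0.2120 = 102.4 h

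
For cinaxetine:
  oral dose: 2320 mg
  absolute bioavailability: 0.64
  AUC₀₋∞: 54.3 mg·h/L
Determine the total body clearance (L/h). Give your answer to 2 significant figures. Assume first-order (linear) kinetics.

CL = F·Dose / AUC = 0.64 × 2320 / 54.3 = 27.34 L/h

27 L/h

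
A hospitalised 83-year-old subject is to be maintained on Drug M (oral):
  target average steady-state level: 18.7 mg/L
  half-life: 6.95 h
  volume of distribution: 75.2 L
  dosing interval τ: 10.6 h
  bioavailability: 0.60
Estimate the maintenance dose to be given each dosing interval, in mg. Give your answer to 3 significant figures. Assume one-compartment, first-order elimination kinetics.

2480 mg

k = ln2 / t½ = 0.693147 / 6.95 = 0.09973 h⁻¹
CL = k × Vd = 0.09973 × 75.2 = 7.500 L/h
At steady state, F × (Dose/τ) = Css × CL.
Dose = Css × CL × τ / F = 18.7 × 7.500 × 10.6 / 0.60 = 2478 mg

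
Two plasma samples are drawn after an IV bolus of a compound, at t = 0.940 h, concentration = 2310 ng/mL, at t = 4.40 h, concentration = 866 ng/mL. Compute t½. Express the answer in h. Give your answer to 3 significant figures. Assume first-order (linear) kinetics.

2.44 h

k = ln(C₁/C₂) / (t₂ − t₁) = ln(2310/866) / (4.40 − 0.940)
  = 0.9811 / 3.460 = 0.2836 h⁻¹
t½ = ln2 / k = 0.693147 / 0.2836 = 2.444 h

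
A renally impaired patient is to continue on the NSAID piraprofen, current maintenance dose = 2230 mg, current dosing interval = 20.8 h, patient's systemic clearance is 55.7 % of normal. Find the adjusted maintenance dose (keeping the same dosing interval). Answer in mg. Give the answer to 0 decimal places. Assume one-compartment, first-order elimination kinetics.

1242 mg

To keep the same average steady-state level, dosing rate must scale with clearance.
CL ratio = 55.7 / 100 = 0.5570
New dose (same interval) = 2230 × 0.5570 = 1242 mg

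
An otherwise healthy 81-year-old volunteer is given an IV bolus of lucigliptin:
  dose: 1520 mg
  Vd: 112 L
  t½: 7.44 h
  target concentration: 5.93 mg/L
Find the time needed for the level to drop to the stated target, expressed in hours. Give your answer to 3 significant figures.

8.89 h

C₀ = Dose / Vd = 1520 / 112 = 13.57 mg/L
k = ln2 / t½ = 0.693147 / 7.44 = 0.09316 h⁻¹
t = ln(C₀ / C) / k = ln(13.57 / 5.93) / 0.09316
  = ln(2.288) / 0.09316 = 0.8277 / 0.09316 = 8.885 h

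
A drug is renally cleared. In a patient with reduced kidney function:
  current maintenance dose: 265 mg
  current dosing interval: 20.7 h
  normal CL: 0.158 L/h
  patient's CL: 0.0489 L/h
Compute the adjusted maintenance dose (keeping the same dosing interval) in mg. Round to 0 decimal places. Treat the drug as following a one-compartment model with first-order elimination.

To keep the same average steady-state level, dosing rate must scale with clearance.
CL ratio = 0.0489 / 0.158 = 0.3095
New dose (same interval) = 265 × 0.3095 = 82.02 mg

82 mg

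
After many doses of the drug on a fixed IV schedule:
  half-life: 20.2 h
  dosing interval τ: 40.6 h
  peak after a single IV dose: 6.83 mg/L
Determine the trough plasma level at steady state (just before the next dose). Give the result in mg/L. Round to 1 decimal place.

k = ln2 / t½ = 0.693147 / 20.2 = 0.03431 h⁻¹
e^(−kτ) = e^(−0.03431 × 40.6) = 0.2483
Accumulation ratio R = 1 / (1 − e^(−kτ)) = 1 / (1 − 0.2483) = 1.330
Steady-state trough = C₀ × R × e^(−kτ) = 6.83 × 1.330 × 0.2483 = 2.256 mg/L

2.3 mg/L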